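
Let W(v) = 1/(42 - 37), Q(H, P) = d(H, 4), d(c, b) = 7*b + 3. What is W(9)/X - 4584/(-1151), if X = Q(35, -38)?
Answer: 711671/178405 ≈ 3.9891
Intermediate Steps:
d(c, b) = 3 + 7*b
Q(H, P) = 31 (Q(H, P) = 3 + 7*4 = 3 + 28 = 31)
X = 31
W(v) = ⅕ (W(v) = 1/5 = ⅕)
W(9)/X - 4584/(-1151) = (⅕)/31 - 4584/(-1151) = (⅕)*(1/31) - 4584*(-1/1151) = 1/155 + 4584/1151 = 711671/178405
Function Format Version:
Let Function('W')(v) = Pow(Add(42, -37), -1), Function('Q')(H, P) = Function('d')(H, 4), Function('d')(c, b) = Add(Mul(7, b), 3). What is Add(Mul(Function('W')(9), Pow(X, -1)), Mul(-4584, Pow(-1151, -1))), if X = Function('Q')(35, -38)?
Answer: Rational(711671, 178405) ≈ 3.9891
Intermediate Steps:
Function('d')(c, b) = Add(3, Mul(7, b))
Function('Q')(H, P) = 31 (Function('Q')(H, P) = Add(3, Mul(7, 4)) = Add(3, 28) = 31)
X = 31
Function('W')(v) = Rational(1, 5) (Function('W')(v) = Pow(5, -1) = Rational(1, 5))
Add(Mul(Function('W')(9), Pow(X, -1)), Mul(-4584, Pow(-1151, -1))) = Add(Mul(Rational(1, 5), Pow(31, -1)), Mul(-4584, Pow(-1151, -1))) = Add(Mul(Rational(1, 5), Rational(1, 31)), Mul(-4584, Rational(-1, 1151))) = Add(Rational(1, 155), Rational(4584, 1151)) = Rational(711671, 178405)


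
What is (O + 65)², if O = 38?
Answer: 10609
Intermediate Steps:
(O + 65)² = (38 + 65)² = 103² = 10609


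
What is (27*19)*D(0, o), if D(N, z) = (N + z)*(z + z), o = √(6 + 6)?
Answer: 12312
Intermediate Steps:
o = 2*√3 (o = √12 = 2*√3 ≈ 3.4641)
D(N, z) = 2*z*(N + z) (D(N, z) = (N + z)*(2*z) = 2*z*(N + z))
(27*19)*D(0, o) = (27*19)*(2*(2*√3)*(0 + 2*√3)) = 513*(2*(2*√3)*(2*√3)) = 513*24 = 12312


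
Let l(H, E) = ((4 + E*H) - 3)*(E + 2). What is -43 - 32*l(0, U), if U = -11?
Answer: 245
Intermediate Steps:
l(H, E) = (1 + E*H)*(2 + E)
-43 - 32*l(0, U) = -43 - 32*(2 - 11 + 0*(-11)² + 2*(-11)*0) = -43 - 32*(2 - 11 + 0*121 + 0) = -43 - 32*(2 - 11 + 0 + 0) = -43 - 32*(-9) = -43 + 288 = 245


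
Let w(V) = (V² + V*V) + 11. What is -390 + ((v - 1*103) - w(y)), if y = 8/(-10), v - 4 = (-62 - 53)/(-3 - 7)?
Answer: -24489/50 ≈ -489.78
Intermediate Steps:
v = 31/2 (v = 4 + (-62 - 53)/(-3 - 7) = 4 - 115/(-10) = 4 - 115*(-⅒) = 4 + 23/2 = 31/2 ≈ 15.500)
y = -⅘ (y = 8*(-⅒) = -⅘ ≈ -0.80000)
w(V) = 11 + 2*V² (w(V) = (V² + V²) + 11 = 2*V² + 11 = 11 + 2*V²)
-390 + ((v - 1*103) - w(y)) = -390 + ((31/2 - 1*103) - (11 + 2*(-⅘)²)) = -390 + ((31/2 - 103) - (11 + 2*(16/25))) = -390 + (-175/2 - (11 + 32/25)) = -390 + (-175/2 - 1*307/25) = -390 + (-175/2 - 307/25) = -390 - 4989/50 = -24489/50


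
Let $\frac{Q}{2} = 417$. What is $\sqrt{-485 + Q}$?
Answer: $\sqrt{349} \approx 18.682$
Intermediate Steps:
$Q = 834$ ($Q = 2 \cdot 417 = 834$)
$\sqrt{-485 + Q} = \sqrt{-485 + 834} = \sqrt{349}$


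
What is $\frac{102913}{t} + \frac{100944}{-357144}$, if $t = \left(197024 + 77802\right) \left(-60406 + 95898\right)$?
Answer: $- \frac{41024315744399}{145151125077352} \approx -0.28263$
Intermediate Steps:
$t = 9754124392$ ($t = 274826 \cdot 35492 = 9754124392$)
$\frac{102913}{t} + \frac{100944}{-357144} = \frac{102913}{9754124392} + \frac{100944}{-357144} = 102913 \cdot \frac{1}{9754124392} + 100944 \left(- \frac{1}{357144}\right) = \frac{102913}{9754124392} - \frac{4206}{14881} = - \frac{41024315744399}{145151125077352}$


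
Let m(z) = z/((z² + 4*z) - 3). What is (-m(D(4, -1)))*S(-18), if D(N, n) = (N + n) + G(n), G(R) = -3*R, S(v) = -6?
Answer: 12/19 ≈ 0.63158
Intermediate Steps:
D(N, n) = N - 2*n (D(N, n) = (N + n) - 3*n = N - 2*n)
m(z) = z/(-3 + z² + 4*z)
(-m(D(4, -1)))*S(-18) = -(4 - 2*(-1))/(-3 + (4 - 2*(-1))² + 4*(4 - 2*(-1)))*(-6) = -(4 + 2)/(-3 + (4 + 2)² + 4*(4 + 2))*(-6) = -6/(-3 + 6² + 4*6)*(-6) = -6/(-3 + 36 + 24)*(-6) = -6/57*(-6) = -1*2/19*(-6) = -2/19*(-6) = 12/19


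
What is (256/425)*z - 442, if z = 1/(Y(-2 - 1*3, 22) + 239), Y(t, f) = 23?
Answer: -24608222/55675 ≈ -442.00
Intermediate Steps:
z = 1/262 (z = 1/(23 + 239) = 1/262 ≈ 0.0038168)
(256/425)*z - 442 = (256/425)*(1/262) - 442 = 128/55675 - 442 = -24608222/55675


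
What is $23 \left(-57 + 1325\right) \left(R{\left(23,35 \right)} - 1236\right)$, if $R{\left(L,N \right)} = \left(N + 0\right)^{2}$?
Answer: $-320804$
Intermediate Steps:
$R{\left(L,N \right)} = N^{2}$
$23 \left(-57 + 1325\right) \left(R{\left(23,35 \right)} - 1236\right) = 23 \left(-57 + 1325\right) \left(35^{2} - 1236\right) = 23 \cdot 1268 \left(1225 - 1236\right) = 23 \cdot 1268 \left(-11\right) = 23 \left(-13948\right) = -320804$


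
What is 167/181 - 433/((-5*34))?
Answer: 106763/30770 ≈ 3.4697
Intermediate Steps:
167/181 - 433/((-5*34)) = 167*(1/181) - 433/(-170) = 167/181 - 433*(-1/170) = 167/181 + 433/170 = 106763/30770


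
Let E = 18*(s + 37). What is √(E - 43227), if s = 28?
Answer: 3*I*√4673 ≈ 205.08*I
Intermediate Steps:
E = 1170 (E = 18*(28 + 37) = 18*65 = 1170)
√(E - 43227) = √(1170 - 43227) = √(-42057) = 3*I*√4673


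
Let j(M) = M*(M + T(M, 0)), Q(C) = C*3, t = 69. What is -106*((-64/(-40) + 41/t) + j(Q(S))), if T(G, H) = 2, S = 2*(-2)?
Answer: -4468642/345 ≈ -12953.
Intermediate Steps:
S = -4
Q(C) = 3*C
j(M) = M*(2 + M) (j(M) = M*(M + 2) = M*(2 + M))
-106*((-64/(-40) + 41/t) + j(Q(S))) = -106*((-64/(-40) + 41/69) + (3*(-4))*(2 + 3*(-4))) = -106*((-64*(-1/40) + 41*(1/69)) - 12*(2 - 12)) = -106*((8/5 + 41/69) - 12*(-10)) = -106*(757/345 + 120) = -106*42157/345 = -4468642/345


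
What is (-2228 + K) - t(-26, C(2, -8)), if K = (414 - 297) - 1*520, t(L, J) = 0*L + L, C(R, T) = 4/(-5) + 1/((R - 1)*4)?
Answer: -2605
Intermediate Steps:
C(R, T) = -⅘ + 1/(4*(-1 + R)) (C(R, T) = 4*(-⅕) + (¼)/(-1 + R) = -⅘ + 1/(4*(-1 + R)))
t(L, J) = L (t(L, J) = 0 + L = L)
K = -403 (K = 117 - 520 = -403)
(-2228 + K) - t(-26, C(2, -8)) = (-2228 - 403) - 1*(-26) = -2631 + 26 = -2605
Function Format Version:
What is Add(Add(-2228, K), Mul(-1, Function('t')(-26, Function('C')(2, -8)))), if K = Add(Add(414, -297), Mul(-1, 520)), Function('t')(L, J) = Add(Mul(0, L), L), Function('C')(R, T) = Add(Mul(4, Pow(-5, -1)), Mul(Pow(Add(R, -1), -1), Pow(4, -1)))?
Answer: -2605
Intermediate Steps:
Function('C')(R, T) = Add(Rational(-4, 5), Mul(Rational(1, 4), Pow(Add(-1, R), -1))) (Function('C')(R, T) = Add(Mul(4, Rational(-1, 5)), Mul(Pow(Add(-1, R), -1), Rational(1, 4))) = Add(Rational(-4, 5), Mul(Rational(1, 4), Pow(Add(-1, R), -1))))
Function('t')(L, J) = L (Function('t')(L, J) = Add(0, L) = L)
K = -403 (K = Add(117, -520) = -403)
Add(Add(-2228, K), Mul(-1, Function('t')(-26, Function('C')(2, -8)))) = Add(Add(-2228, -403), Mul(-1, -26)) = Add(-2631, 26) = -2605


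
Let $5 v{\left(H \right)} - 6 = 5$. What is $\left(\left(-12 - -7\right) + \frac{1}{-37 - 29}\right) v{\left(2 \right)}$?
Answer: $- \frac{331}{30} \approx -11.033$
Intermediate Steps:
$v{\left(H \right)} = \frac{11}{5}$ ($v{\left(H \right)} = \frac{6}{5} + \frac{1}{5} \cdot 5 = \frac{6}{5} + 1 = \frac{11}{5}$)
$\left(\left(-12 - -7\right) + \frac{1}{-37 - 29}\right) v{\left(2 \right)} = \left(\left(-12 - -7\right) + \frac{1}{-37 - 29}\right) \frac{11}{5} = \left(\left(-12 + 7\right) + \frac{1}{-66}\right) \frac{11}{5} = \left(-5 - \frac{1}{66}\right) \frac{11}{5} = \left(- \frac{331}{66}\right) \frac{11}{5} = - \frac{331}{30}$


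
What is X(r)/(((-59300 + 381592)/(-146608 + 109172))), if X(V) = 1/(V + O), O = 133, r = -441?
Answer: 1337/3545212 ≈ 0.00037713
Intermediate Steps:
X(V) = 1/(133 + V) (X(V) = 1/(V + 133) = 1/(133 + V))
X(r)/(((-59300 + 381592)/(-146608 + 109172))) = 1/((133 - 441)*(((-59300 + 381592)/(-146608 + 109172)))) = 1/((-308)*((322292/(-37436)))) = -1/(308*(322292*(-1/37436))) = -1/(308*(-80573/9359)) = -1/308*(-9359/80573) = 1337/3545212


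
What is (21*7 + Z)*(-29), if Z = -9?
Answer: -4002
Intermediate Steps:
(21*7 + Z)*(-29) = (21*7 - 9)*(-29) = (147 - 9)*(-29) = 138*(-29) = -4002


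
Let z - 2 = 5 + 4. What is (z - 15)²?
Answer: 16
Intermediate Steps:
z = 11 (z = 2 + (5 + 4) = 2 + 9 = 11)
(z - 15)² = (11 - 15)² = (-4)² = 16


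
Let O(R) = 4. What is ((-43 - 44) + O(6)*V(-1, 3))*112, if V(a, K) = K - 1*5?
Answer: -10640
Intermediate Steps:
V(a, K) = -5 + K (V(a, K) = K - 5 = -5 + K)
((-43 - 44) + O(6)*V(-1, 3))*112 = ((-43 - 44) + 4*(-5 + 3))*112 = (-87 + 4*(-2))*112 = (-87 - 8)*112 = -95*112 = -10640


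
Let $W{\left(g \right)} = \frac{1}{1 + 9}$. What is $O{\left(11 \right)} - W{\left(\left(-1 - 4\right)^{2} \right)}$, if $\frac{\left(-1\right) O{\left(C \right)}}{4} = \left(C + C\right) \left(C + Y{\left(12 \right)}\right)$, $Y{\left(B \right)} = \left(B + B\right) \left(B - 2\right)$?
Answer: $- \frac{220881}{10} \approx -22088.0$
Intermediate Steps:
$Y{\left(B \right)} = 2 B \left(-2 + B\right)$
$O{\left(C \right)} = - 8 C \left(240 + C\right)$ ($O{\left(C \right)} = - 4 \left(C + C\right) \left(C + 2 \cdot 12 \left(-2 + 12\right)\right) = - 4 \cdot 2 C \left(C + 2 \cdot 12 \cdot 10\right) = - 4 \cdot 2 C \left(C + 240\right) = - 4 \cdot 2 C \left(240 + C\right) = - 8 C \left(240 + C\right)$)
$W{\left(g \right)} = \frac{1}{10}$
$O{\left(11 \right)} - W{\left(\left(-1 - 4\right)^{2} \right)} = \left(-8\right) 11 \left(240 + 11\right) - \frac{1}{10} = \left(-8\right) 11 \cdot 251 - \frac{1}{10} = -22088 - \frac{1}{10} = - \frac{220881}{10}$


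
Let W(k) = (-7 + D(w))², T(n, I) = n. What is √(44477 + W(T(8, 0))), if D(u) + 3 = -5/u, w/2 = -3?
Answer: √1604197/6 ≈ 211.09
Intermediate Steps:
w = -6 (w = 2*(-3) = -6)
D(u) = -3 - 5/u
W(k) = 3025/36 (W(k) = (-7 + (-3 - 5/(-6)))² = (-7 + (-3 - 5*(-⅙)))² = (-7 + (-3 + ⅚))² = (-7 - 13/6)² = (-55/6)² = 3025/36)
√(44477 + W(T(8, 0))) = √(44477 + 3025/36) = √(1604197/36) = √1604197/6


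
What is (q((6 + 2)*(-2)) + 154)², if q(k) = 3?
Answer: 24649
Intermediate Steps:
(q((6 + 2)*(-2)) + 154)² = (3 + 154)² = 157² = 24649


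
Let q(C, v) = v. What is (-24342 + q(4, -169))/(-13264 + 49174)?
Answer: -24511/35910 ≈ -0.68257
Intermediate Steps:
(-24342 + q(4, -169))/(-13264 + 49174) = (-24342 - 169)/(-13264 + 49174) = -24511/35910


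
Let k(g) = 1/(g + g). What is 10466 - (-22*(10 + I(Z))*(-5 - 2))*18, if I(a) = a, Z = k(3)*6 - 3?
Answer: -11710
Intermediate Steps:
k(g) = 1/(2*g)
Z = -2 (Z = ((1/2)/3)*6 - 3 = ((1/2)*(1/3))*6 - 3 = (1/6)*6 - 3 = 1 - 3 = -2)
10466 - (-22*(10 + I(Z))*(-5 - 2))*18 = 10466 - (-22*(10 - 2)*(-5 - 2))*18 = 10466 - (-176*(-7))*18 = 10466 - (-22*(-56))*18 = 10466 - 1232*18 = 10466 - 1*22176 = 10466 - 22176 = -11710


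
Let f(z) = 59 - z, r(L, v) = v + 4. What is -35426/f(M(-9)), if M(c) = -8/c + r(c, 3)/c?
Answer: -159417/265 ≈ -601.57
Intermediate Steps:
r(L, v) = 4 + v
M(c) = -1/c (M(c) = -8/c + (4 + 3)/c = -8/c + 7/c = -1/c)
-35426/f(M(-9)) = -35426/(59 - (-1)/(-9)) = -35426/(59 - (-1)*(-1)/9) = -35426/(59 - 1*⅑) = -35426/(59 - ⅑) = -35426/530/9 = -35426*9/530 = -159417/265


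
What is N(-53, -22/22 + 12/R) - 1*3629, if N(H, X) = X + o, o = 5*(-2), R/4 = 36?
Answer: -43679/12 ≈ -3639.9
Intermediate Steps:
R = 144 (R = 4*36 = 144)
o = -10
N(H, X) = -10 + X (N(H, X) = X - 10 = -10 + X)
N(-53, -22/22 + 12/R) - 1*3629 = (-10 + (-22/22 + 12/144)) - 1*3629 = (-10 + (-22*1/22 + 12*(1/144))) - 3629 = (-10 + (-1 + 1/12)) - 3629 = (-10 - 11/12) - 3629 = -131/12 - 3629 = -43679/12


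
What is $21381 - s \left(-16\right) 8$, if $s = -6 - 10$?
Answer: $19333$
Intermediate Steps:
$s = -16$
$21381 - s \left(-16\right) 8 = 21381 - \left(-16\right) \left(-16\right) 8 = 21381 - 256 \cdot 8 = 21381 - 2048 = 19333$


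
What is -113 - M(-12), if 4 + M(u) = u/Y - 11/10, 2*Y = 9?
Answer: -3157/30 ≈ -105.23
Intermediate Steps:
Y = 9/2 (Y = (½)*9 = 9/2 ≈ 4.5000)
M(u) = -51/10 + 2*u/9 (M(u) = -4 + (u/(9/2) - 11/10) = -4 + (u*(2/9) - 11*⅒) = -4 + (2*u/9 - 11/10) = -4 + (-11/10 + 2*u/9) = -51/10 + 2*u/9)
-113 - M(-12) = -113 - (-51/10 + (2/9)*(-12)) = -113 - (-51/10 - 8/3) = -113 - 1*(-233/30) = -113 + 233/30 = -3157/30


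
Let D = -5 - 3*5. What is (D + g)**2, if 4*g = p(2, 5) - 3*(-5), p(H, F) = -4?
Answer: 4761/16 ≈ 297.56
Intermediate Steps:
D = -20 (D = -5 - 15 = -20)
g = 11/4 (g = (-4 - 3*(-5))/4 = (-4 + 15)/4 = (1/4)*11 = 11/4 ≈ 2.7500)
(D + g)**2 = (-20 + 11/4)**2 = (-69/4)**2 = 4761/16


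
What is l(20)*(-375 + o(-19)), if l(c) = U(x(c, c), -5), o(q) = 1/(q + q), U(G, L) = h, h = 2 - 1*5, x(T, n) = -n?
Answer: 42753/38 ≈ 1125.1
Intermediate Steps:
h = -3 (h = 2 - 5 = -3)
U(G, L) = -3
o(q) = 1/(2*q)
l(c) = -3
l(20)*(-375 + o(-19)) = -3*(-375 + (½)/(-19)) = -3*(-375 + (½)*(-1/19)) = -3*(-375 - 1/38) = -3*(-14251/38) = 42753/38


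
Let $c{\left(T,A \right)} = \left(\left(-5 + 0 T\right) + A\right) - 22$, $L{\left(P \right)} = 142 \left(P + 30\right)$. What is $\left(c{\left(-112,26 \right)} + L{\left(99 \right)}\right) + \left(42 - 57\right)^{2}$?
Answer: $18542$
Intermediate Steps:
$L{\left(P \right)} = 4260 + 142 P$ ($L{\left(P \right)} = 142 \left(30 + P\right) = 4260 + 142 P$)
$c{\left(T,A \right)} = -27 + A$ ($c{\left(T,A \right)} = \left(\left(-5 + 0\right) + A\right) - 22 = \left(-5 + A\right) - 22 = -27 + A$)
$\left(c{\left(-112,26 \right)} + L{\left(99 \right)}\right) + \left(42 - 57\right)^{2} = \left(\left(-27 + 26\right) + \left(4260 + 142 \cdot 99\right)\right) + \left(42 - 57\right)^{2} = \left(-1 + \left(4260 + 14058\right)\right) + \left(-15\right)^{2} = \left(-1 + 18318\right) + 225 = 18317 + 225 = 18542$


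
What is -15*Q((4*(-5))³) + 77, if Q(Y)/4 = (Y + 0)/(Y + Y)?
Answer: 47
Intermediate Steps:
Q(Y) = 2 (Q(Y) = 4*((Y + 0)/(Y + Y)) = 4*(Y/((2*Y))) = 4*(Y*(1/(2*Y))) = 4*(½) = 2)
-15*Q((4*(-5))³) + 77 = -15*2 + 77 = -30 + 77 = 47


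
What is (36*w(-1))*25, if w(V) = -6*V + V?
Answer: 4500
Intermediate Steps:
w(V) = -5*V
(36*w(-1))*25 = (36*(-5*(-1)))*25 = (36*5)*25 = 180*25 = 4500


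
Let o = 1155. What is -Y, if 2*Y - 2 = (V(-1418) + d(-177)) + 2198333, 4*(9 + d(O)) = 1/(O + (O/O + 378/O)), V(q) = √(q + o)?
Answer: -92417624981/84080 - I*√263/2 ≈ -1.0992e+6 - 8.1086*I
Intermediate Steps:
V(q) = √(1155 + q) (V(q) = √(q + 1155) = √(1155 + q))
d(O) = -9 + 1/(4*(1 + O + 378/O)) (d(O) = -9 + 1/(4*(O + (O/O + 378/O))) = -9 + 1/(4*(O + (1 + 378/O))) = -9 + 1/(4*(1 + O + 378/O)))
Y = 92417624981/84080 + I*√263/2 (Y = 1 + ((√(1155 - 1418) + (-3402 - 9*(-177)² - 35/4*(-177))/(378 - 177 + (-177)²)) + 2198333)/2 = 1 + ((√(-263) + (-3402 - 9*31329 + 6195/4)/(378 - 177 + 31329)) + 2198333)/2 = 1 + ((I*√263 + (-3402 - 281961 + 6195/4)/31530) + 2198333)/2 = 1 + ((I*√263 + (1/31530)*(-1135257/4)) + 2198333)/2 = 1 + ((I*√263 - 378419/42040) + 2198333)/2 = 1 + ((-378419/42040 + I*√263) + 2198333)/2 = 1 + (92417540901/42040 + I*√263)/2 = 1 + (92417540901/84080 + I*√263/2) = 92417624981/84080 + I*√263/2 ≈ 1.0992e+6 + 8.1086*I)
-Y = -(92417624981/84080 + I*√263/2) = -92417624981/84080 - I*√263/2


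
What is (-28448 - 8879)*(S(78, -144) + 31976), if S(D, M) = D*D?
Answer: -1420665620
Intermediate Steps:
S(D, M) = D²
(-28448 - 8879)*(S(78, -144) + 31976) = (-28448 - 8879)*(78² + 31976) = -37327*(6084 + 31976) = -37327*38060 = -1420665620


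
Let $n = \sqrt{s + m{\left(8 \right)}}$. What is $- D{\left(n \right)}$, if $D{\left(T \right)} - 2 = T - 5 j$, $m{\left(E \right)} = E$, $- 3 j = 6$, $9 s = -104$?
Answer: $-12 - \frac{4 i \sqrt{2}}{3} \approx -12.0 - 1.8856 i$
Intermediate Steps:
$s = - \frac{104}{9}$ ($s = \frac{1}{9} \left(-104\right) = - \frac{104}{9} \approx -11.556$)
$j = -2$ ($j = \left(- \frac{1}{3}\right) 6 = -2$)
$n = \frac{4 i \sqrt{2}}{3}$ ($n = \sqrt{- \frac{104}{9} + 8} = \sqrt{- \frac{32}{9}} = \frac{4 i \sqrt{2}}{3} \approx 1.8856 i$)
$D{\left(T \right)} = 12 + T$ ($D{\left(T \right)} = 2 + \left(T - -10\right) = 2 + \left(T + 10\right) = 2 + \left(10 + T\right) = 12 + T$)
$- D{\left(n \right)} = - (12 + \frac{4 i \sqrt{2}}{3}) = -12 - \frac{4 i \sqrt{2}}{3}$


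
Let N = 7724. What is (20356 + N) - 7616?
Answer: 20464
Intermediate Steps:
(20356 + N) - 7616 = (20356 + 7724) - 7616 = 28080 - 7616 = 20464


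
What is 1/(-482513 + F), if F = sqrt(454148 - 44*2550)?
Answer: -482513/232818453221 - 2*sqrt(85487)/232818453221 ≈ -2.0750e-6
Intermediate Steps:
F = 2*sqrt(85487) (F = sqrt(454148 - 112200) = sqrt(341948) = 2*sqrt(85487) ≈ 584.76)
1/(-482513 + F) = 1/(-482513 + 2*sqrt(85487))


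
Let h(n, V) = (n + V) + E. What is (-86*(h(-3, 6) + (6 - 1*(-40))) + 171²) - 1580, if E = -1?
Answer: 23533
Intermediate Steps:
h(n, V) = -1 + V + n (h(n, V) = (n + V) - 1 = (V + n) - 1 = -1 + V + n)
(-86*(h(-3, 6) + (6 - 1*(-40))) + 171²) - 1580 = (-86*((-1 + 6 - 3) + (6 - 1*(-40))) + 171²) - 1580 = (-86*(2 + (6 + 40)) + 29241) - 1580 = (-86*(2 + 46) + 29241) - 1580 = (-86*48 + 29241) - 1580 = (-4128 + 29241) - 1580 = 25113 - 1580 = 23533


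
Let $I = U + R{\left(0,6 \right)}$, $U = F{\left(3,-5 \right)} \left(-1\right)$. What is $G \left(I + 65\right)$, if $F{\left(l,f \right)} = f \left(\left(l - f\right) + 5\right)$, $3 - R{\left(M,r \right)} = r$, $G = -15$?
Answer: $-1905$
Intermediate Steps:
$R{\left(M,r \right)} = 3 - r$
$F{\left(l,f \right)} = f \left(5 + l - f\right)$
$U = 65$ ($U = - 5 \left(5 + 3 - -5\right) \left(-1\right) = - 5 \left(5 + 3 + 5\right) \left(-1\right) = \left(-5\right) 13 \left(-1\right) = \left(-65\right) \left(-1\right) = 65$)
$I = 62$ ($I = 65 + \left(3 - 6\right) = 65 - 3 = 62$)
$G \left(I + 65\right) = - 15 \left(62 + 65\right) = \left(-15\right) 127 = -1905$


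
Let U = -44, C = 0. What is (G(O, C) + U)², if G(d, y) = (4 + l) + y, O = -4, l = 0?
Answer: 1600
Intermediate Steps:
G(d, y) = 4 + y (G(d, y) = (4 + 0) + y = 4 + y)
(G(O, C) + U)² = ((4 + 0) - 44)² = (4 - 44)² = (-40)² = 1600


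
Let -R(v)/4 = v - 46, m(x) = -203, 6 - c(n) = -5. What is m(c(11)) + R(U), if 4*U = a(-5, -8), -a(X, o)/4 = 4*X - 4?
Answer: -115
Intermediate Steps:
a(X, o) = 16 - 16*X (a(X, o) = -4*(4*X - 4) = -4*(-4 + 4*X) = 16 - 16*X)
c(n) = 11 (c(n) = 6 - 1*(-5) = 6 + 5 = 11)
U = 24 (U = (16 - 16*(-5))/4 = (16 + 80)/4 = (¼)*96 = 24)
R(v) = 184 - 4*v (R(v) = -4*(v - 46) = -4*(-46 + v) = 184 - 4*v)
m(c(11)) + R(U) = -203 + (184 - 4*24) = -203 + (184 - 96) = -203 + 88 = -115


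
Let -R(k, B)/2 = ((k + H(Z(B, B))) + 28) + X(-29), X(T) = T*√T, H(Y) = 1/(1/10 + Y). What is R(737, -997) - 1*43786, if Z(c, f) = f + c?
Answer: -903555704/19939 + 58*I*√29 ≈ -45316.0 + 312.34*I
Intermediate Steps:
Z(c, f) = c + f
H(Y) = 1/(⅒ + Y)
X(T) = T^(3/2)
R(k, B) = -56 - 20/(1 + 20*B) - 2*k + 58*I*√29 (R(k, B) = -2*(((k + 10/(1 + 10*(B + B))) + 28) + (-29)^(3/2)) = -2*(((k + 10/(1 + 10*(2*B))) + 28) - 29*I*√29) = -2*(((k + 10/(1 + 20*B)) + 28) - 29*I*√29) = -2*((28 + k + 10/(1 + 20*B)) - 29*I*√29) = -2*(28 + k + 10/(1 + 20*B) - 29*I*√29) = -56 - 20/(1 + 20*B) - 2*k + 58*I*√29)
R(737, -997) - 1*43786 = 2*(-10 + (1 + 20*(-997))*(-28 - 1*737 + 29*I*√29))/(1 + 20*(-997)) - 1*43786 = 2*(-10 + (1 - 19940)*(-28 - 737 + 29*I*√29))/(1 - 19940) - 43786 = 2*(-10 - 19939*(-765 + 29*I*√29))/(-19939) - 43786 = 2*(-1/19939)*(-10 + (15253335 - 578231*I*√29)) - 43786 = 2*(-1/19939)*(15253325 - 578231*I*√29) - 43786 = (-30506650/19939 + 58*I*√29) - 43786 = -903555704/19939 + 58*I*√29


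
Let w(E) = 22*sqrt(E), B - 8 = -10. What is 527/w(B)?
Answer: -527*I*sqrt(2)/44 ≈ -16.938*I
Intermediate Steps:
B = -2 (B = 8 - 10 = -2)
527/w(B) = 527/((22*sqrt(-2))) = 527/((22*(I*sqrt(2)))) = 527/((22*I*sqrt(2))) = 527*(-I*sqrt(2)/44) = -527*I*sqrt(2)/44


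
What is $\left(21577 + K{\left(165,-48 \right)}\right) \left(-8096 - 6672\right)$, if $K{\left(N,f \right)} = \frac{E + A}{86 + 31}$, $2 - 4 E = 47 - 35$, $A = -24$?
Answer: $- \frac{2867812120}{9} \approx -3.1865 \cdot 10^{8}$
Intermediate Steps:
$E = - \frac{5}{2}$ ($E = \frac{1}{2} - \frac{47 - 35}{4} = \frac{1}{2} - 3 = - \frac{5}{2} \approx -2.5$)
$K{\left(N,f \right)} = - \frac{53}{234}$ ($K{\left(N,f \right)} = \frac{- \frac{5}{2} - 24}{86 + 31} = - \frac{53}{2 \cdot 117} = \left(- \frac{53}{2}\right) \frac{1}{117} = - \frac{53}{234}$)
$\left(21577 + K{\left(165,-48 \right)}\right) \left(-8096 - 6672\right) = \left(21577 - \frac{53}{234}\right) \left(-8096 - 6672\right) = \frac{5048965}{234} \left(-14768\right) = - \frac{2867812120}{9}$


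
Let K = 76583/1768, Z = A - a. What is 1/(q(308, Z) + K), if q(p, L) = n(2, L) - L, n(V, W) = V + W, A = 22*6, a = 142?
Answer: 136/6163 ≈ 0.022067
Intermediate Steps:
A = 132
Z = -10 (Z = 132 - 1*142 = 132 - 142 = -10)
q(p, L) = 2 (q(p, L) = (2 + L) - L = 2)
K = 5891/136 (K = 76583*(1/1768) = 5891/136 ≈ 43.316)
1/(q(308, Z) + K) = 1/(2 + 5891/136) = 1/(6163/136) = 136/6163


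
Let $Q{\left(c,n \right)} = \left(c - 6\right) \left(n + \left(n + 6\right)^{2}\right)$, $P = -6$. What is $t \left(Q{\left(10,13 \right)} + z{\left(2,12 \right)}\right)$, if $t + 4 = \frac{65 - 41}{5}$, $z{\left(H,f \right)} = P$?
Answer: $1192$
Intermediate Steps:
$z{\left(H,f \right)} = -6$
$Q{\left(c,n \right)} = \left(-6 + c\right) \left(n + \left(6 + n\right)^{2}\right)$
$t = \frac{4}{5}$ ($t = -4 + \frac{65 - 41}{5} = -4 + 24 \cdot \frac{1}{5} = -4 + \frac{24}{5} = \frac{4}{5} \approx 0.8$)
$t \left(Q{\left(10,13 \right)} + z{\left(2,12 \right)}\right) = \frac{4 \left(\left(\left(-6\right) 13 - 6 \left(6 + 13\right)^{2} + 10 \cdot 13 + 10 \left(6 + 13\right)^{2}\right) - 6\right)}{5} = \frac{4 \left(\left(-78 - 6 \cdot 19^{2} + 130 + 10 \cdot 19^{2}\right) - 6\right)}{5} = \frac{4 \left(\left(-78 - 2166 + 130 + 10 \cdot 361\right) - 6\right)}{5} = \frac{4 \left(\left(-78 - 2166 + 130 + 3610\right) - 6\right)}{5} = \frac{4 \left(1496 - 6\right)}{5} = \frac{4}{5} \cdot 1490 = 1192$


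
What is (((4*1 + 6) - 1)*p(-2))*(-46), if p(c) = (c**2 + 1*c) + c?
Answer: 0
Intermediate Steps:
p(c) = c**2 + 2*c (p(c) = (c**2 + c) + c = (c + c**2) + c = c**2 + 2*c)
(((4*1 + 6) - 1)*p(-2))*(-46) = (((4*1 + 6) - 1)*(-2*(2 - 2)))*(-46) = (((4 + 6) - 1)*(-2*0))*(-46) = ((10 - 1)*0)*(-46) = (9*0)*(-46) = 0*(-46) = 0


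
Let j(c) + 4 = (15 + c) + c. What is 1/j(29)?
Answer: 1/69 ≈ 0.014493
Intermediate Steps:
j(c) = 11 + 2*c (j(c) = -4 + ((15 + c) + c) = -4 + (15 + 2*c) = 11 + 2*c)
1/j(29) = 1/(11 + 2*29) = 1/(11 + 58) = 1/69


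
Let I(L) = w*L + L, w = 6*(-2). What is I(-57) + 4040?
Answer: 4667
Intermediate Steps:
w = -12
I(L) = -11*L (I(L) = -12*L + L = -11*L)
I(-57) + 4040 = -11*(-57) + 4040 = 627 + 4040 = 4667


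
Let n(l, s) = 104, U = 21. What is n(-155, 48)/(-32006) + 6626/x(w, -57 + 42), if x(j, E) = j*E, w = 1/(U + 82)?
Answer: -840130478/18465 ≈ -45499.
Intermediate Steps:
w = 1/103 (w = 1/(21 + 82) = 1/103 ≈ 0.0097087)
x(j, E) = E*j
n(-155, 48)/(-32006) + 6626/x(w, -57 + 42) = 104/(-32006) + 6626/(((-57 + 42)*(1/103))) = 104*(-1/32006) + 6626/((-15*1/103)) = -4/1231 + 6626/(-15/103) = -4/1231 + 6626*(-103/15) = -4/1231 - 682478/15 = -840130478/18465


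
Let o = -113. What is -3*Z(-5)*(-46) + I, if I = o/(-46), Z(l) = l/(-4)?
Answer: 4024/23 ≈ 174.96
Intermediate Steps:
Z(l) = -l/4 (Z(l) = l*(-1/4) = -l/4)
I = 113/46 (I = -113/(-46) = -113*(-1/46) = 113/46 ≈ 2.4565)
-3*Z(-5)*(-46) + I = -(-3)*(-5)/4*(-46) + 113/46 = -3*5/4*(-46) + 113/46 = -15/4*(-46) + 113/46 = 345/2 + 113/46 = 4024/23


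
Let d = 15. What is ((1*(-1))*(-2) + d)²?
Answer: 289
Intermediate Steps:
((1*(-1))*(-2) + d)² = ((1*(-1))*(-2) + 15)² = (-1*(-2) + 15)² = (2 + 15)² = 17² = 289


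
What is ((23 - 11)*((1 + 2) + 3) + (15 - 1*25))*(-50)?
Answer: -3100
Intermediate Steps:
((23 - 11)*((1 + 2) + 3) + (15 - 1*25))*(-50) = (12*(3 + 3) + (15 - 25))*(-50) = (12*6 - 10)*(-50) = (72 - 10)*(-50) = 62*(-50) = -3100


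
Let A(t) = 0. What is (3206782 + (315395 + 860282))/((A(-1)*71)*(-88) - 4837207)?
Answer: -4382459/4837207 ≈ -0.90599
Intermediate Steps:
(3206782 + (315395 + 860282))/((A(-1)*71)*(-88) - 4837207) = (3206782 + (315395 + 860282))/((0*71)*(-88) - 4837207) = (3206782 + 1175677)/(0*(-88) - 4837207) = 4382459/(0 - 4837207) = 4382459/(-4837207) = 4382459*(-1/4837207) = -4382459/4837207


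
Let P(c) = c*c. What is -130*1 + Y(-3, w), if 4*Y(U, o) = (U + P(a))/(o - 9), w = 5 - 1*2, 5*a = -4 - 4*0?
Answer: -77941/600 ≈ -129.90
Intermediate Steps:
a = -⅘ (a = (-4 - 4*0)/5 = (-4 + 0)/5 = (⅕)*(-4) = -⅘ ≈ -0.80000)
w = 3 (w = 5 - 2 = 3)
P(c) = c²
Y(U, o) = (16/25 + U)/(4*(-9 + o)) (Y(U, o) = ((U + (-⅘)²)/(o - 9))/4 = ((U + 16/25)/(-9 + o))/4 = ((16/25 + U)/(-9 + o))/4 = (16/25 + U)/(4*(-9 + o)))
-130*1 + Y(-3, w) = -130*1 + (16 + 25*(-3))/(100*(-9 + 3)) = -130 + (1/100)*(16 - 75)/(-6) = -130 + (1/100)*(-⅙)*(-59) = -130 + 59/600 = -77941/600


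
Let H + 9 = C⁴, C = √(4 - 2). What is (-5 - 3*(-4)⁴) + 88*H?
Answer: -1213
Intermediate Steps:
C = √2 ≈ 1.4142
H = -5 (H = -9 + (√2)⁴ = -9 + 4 = -5)
(-5 - 3*(-4)⁴) + 88*H = (-5 - 3*(-4)⁴) + 88*(-5) = (-5 - 3*256) - 440 = (-5 - 768) - 440 = -773 - 440 = -1213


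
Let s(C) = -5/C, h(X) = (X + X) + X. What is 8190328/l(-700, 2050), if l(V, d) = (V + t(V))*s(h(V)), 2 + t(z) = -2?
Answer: -107498055/22 ≈ -4.8863e+6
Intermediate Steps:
t(z) = -4 (t(z) = -2 - 2 = -4)
h(X) = 3*X (h(X) = 2*X + X = 3*X)
l(V, d) = -5*(-4 + V)/(3*V) (l(V, d) = (V - 4)*(-5*1/(3*V)) = (-4 + V)*(-5/(3*V)) = -5*(-4 + V)/(3*V))
8190328/l(-700, 2050) = 8190328/(((5/3)*(4 - 1*(-700))/(-700))) = 8190328/(((5/3)*(-1/700)*(4 + 700))) = 8190328/(((5/3)*(-1/700)*704)) = 8190328/(-176/105) = 8190328*(-105/176) = -107498055/22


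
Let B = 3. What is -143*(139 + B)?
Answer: -20306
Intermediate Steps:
-143*(139 + B) = -143*(139 + 3) = -143*142 = -20306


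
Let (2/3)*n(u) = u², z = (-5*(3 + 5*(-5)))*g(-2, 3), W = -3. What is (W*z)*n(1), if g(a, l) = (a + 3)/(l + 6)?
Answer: -55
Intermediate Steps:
g(a, l) = (3 + a)/(6 + l)
z = 110/9 (z = (-5*(3 + 5*(-5)))*((3 - 2)/(6 + 3)) = (-5*(3 - 25))*(1/9) = (-5*(-22))*((⅑)*1) = 110*(⅑) = 110/9 ≈ 12.222)
n(u) = 3*u²/2
(W*z)*n(1) = (-3*110/9)*((3/2)*1²) = -55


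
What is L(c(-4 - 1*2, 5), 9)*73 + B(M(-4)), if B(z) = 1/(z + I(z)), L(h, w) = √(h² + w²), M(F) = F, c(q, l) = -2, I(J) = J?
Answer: -⅛ + 73*√85 ≈ 672.90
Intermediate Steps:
B(z) = 1/(2*z) (B(z) = 1/(z + z) = 1/(2*z))
L(c(-4 - 1*2, 5), 9)*73 + B(M(-4)) = √((-2)² + 9²)*73 + (½)/(-4) = √(4 + 81)*73 + (½)*(-¼) = √85*73 - ⅛ = 73*√85 - ⅛ = -⅛ + 73*√85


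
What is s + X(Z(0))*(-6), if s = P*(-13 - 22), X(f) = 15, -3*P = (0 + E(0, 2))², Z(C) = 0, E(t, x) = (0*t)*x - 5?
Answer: 605/3 ≈ 201.67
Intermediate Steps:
E(t, x) = -5 (E(t, x) = 0*x - 5 = 0 - 5 = -5)
P = -25/3 (P = -(0 - 5)²/3 = -⅓*(-5)² = -⅓*25 = -25/3 ≈ -8.3333)
s = 875/3 (s = -25*(-13 - 22)/3 = -25/3*(-35) = 875/3 ≈ 291.67)
s + X(Z(0))*(-6) = 875/3 + 15*(-6) = 875/3 - 90 = 605/3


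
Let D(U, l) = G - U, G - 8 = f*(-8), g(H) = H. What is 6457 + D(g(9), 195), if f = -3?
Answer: 6480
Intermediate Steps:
G = 32 (G = 8 - 3*(-8) = 8 + 24 = 32)
D(U, l) = 32 - U
6457 + D(g(9), 195) = 6457 + (32 - 1*9) = 6457 + (32 - 9) = 6457 + 23 = 6480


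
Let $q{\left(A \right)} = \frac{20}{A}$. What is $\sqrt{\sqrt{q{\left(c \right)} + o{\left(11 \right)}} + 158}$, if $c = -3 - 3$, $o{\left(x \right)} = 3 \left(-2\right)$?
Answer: $\frac{\sqrt{1422 + 6 i \sqrt{21}}}{3} \approx 12.57 + 0.12152 i$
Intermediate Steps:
$o{\left(x \right)} = -6$
$c = -6$ ($c = -3 - 3 = -6$)
$\sqrt{\sqrt{q{\left(c \right)} + o{\left(11 \right)}} + 158} = \sqrt{\sqrt{\frac{20}{-6} - 6} + 158} = \sqrt{\sqrt{20 \left(- \frac{1}{6}\right) - 6} + 158} = \sqrt{\sqrt{- \frac{10}{3} - 6} + 158} = \sqrt{\sqrt{- \frac{28}{3}} + 158} = \sqrt{\frac{2 i \sqrt{21}}{3} + 158} = \sqrt{158 + \frac{2 i \sqrt{21}}{3}}$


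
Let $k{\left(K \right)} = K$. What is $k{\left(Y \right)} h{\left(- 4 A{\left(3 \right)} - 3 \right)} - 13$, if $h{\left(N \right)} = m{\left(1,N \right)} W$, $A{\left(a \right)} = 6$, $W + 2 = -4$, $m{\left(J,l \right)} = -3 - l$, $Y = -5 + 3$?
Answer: $275$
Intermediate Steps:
$Y = -2$
$W = -6$ ($W = -2 - 4 = -6$)
$h{\left(N \right)} = 18 + 6 N$ ($h{\left(N \right)} = \left(-3 - N\right) \left(-6\right) = 18 + 6 N$)
$k{\left(Y \right)} h{\left(- 4 A{\left(3 \right)} - 3 \right)} - 13 = - 2 \left(18 + 6 \left(\left(-4\right) 6 - 3\right)\right) - 13 = - 2 \left(18 + 6 \left(-24 - 3\right)\right) - 13 = - 2 \left(18 + 6 \left(-27\right)\right) - 13 = - 2 \left(18 - 162\right) - 13 = \left(-2\right) \left(-144\right) - 13 = 288 - 13 = 275$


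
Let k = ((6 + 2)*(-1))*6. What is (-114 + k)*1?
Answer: -162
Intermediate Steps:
k = -48 (k = (8*(-1))*6 = -8*6 = -48)
(-114 + k)*1 = (-114 - 48)*1 = -162*1 = -162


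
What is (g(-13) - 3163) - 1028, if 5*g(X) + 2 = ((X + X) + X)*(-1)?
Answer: -20918/5 ≈ -4183.6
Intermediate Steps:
g(X) = -⅖ - 3*X/5 (g(X) = -⅖ + (((X + X) + X)*(-1))/5 = -⅖ + ((2*X + X)*(-1))/5 = -⅖ + ((3*X)*(-1))/5 = -⅖ + (-3*X)/5 = -⅖ - 3*X/5)
(g(-13) - 3163) - 1028 = ((-⅖ - ⅗*(-13)) - 3163) - 1028 = ((-⅖ + 39/5) - 3163) - 1028 = (37/5 - 3163) - 1028 = -15778/5 - 1028 = -20918/5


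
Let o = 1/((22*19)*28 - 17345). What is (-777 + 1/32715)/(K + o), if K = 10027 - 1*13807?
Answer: 143391704114/697581323415 ≈ 0.20556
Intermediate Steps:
o = -1/5641 (o = 1/(418*28 - 17345) = 1/(11704 - 17345) = 1/(-5641) = -1/5641 ≈ -0.00017727)
K = -3780 (K = 10027 - 13807 = -3780)
(-777 + 1/32715)/(K + o) = (-777 + 1/32715)/(-3780 - 1/5641) = (-777 + 1/32715)/(-21322981/5641) = -25419554/32715*(-5641/21322981) = 143391704114/697581323415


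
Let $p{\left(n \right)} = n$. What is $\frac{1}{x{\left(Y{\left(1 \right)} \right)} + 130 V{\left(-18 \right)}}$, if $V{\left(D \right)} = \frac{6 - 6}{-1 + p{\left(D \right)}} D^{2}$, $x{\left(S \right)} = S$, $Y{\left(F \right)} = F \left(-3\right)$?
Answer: $- \frac{1}{3} \approx -0.33333$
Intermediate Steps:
$Y{\left(F \right)} = - 3 F$
$V{\left(D \right)} = 0$ ($V{\left(D \right)} = \frac{6 - 6}{-1 + D} D^{2} = \frac{0}{-1 + D} D^{2} = 0 D^{2} = 0$)
$\frac{1}{x{\left(Y{\left(1 \right)} \right)} + 130 V{\left(-18 \right)}} = \frac{1}{\left(-3\right) 1 + 130 \cdot 0} = \frac{1}{-3 + 0} = \frac{1}{-3} = - \frac{1}{3}$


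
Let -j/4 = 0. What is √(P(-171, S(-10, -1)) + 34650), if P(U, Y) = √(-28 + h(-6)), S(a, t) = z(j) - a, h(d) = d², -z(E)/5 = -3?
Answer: √(34650 + 2*√2) ≈ 186.15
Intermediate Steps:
j = 0 (j = -4*0 = 0)
z(E) = 15 (z(E) = -5*(-3) = 15)
S(a, t) = 15 - a
P(U, Y) = 2*√2 (P(U, Y) = √(-28 + (-6)²) = √(-28 + 36) = √8 = 2*√2)
√(P(-171, S(-10, -1)) + 34650) = √(2*√2 + 34650) = √(34650 + 2*√2)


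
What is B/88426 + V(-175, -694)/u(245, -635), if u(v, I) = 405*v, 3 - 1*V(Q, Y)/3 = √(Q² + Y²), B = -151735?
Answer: -1672789949/974896650 - √512261/33075 ≈ -1.7375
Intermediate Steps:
V(Q, Y) = 9 - 3*√(Q² + Y²)
B/88426 + V(-175, -694)/u(245, -635) = -151735/88426 + (9 - 3*√((-175)² + (-694)²))/((405*245)) = -151735*1/88426 + (9 - 3*√(30625 + 481636))/99225 = -151735/88426 + (9 - 3*√512261)*(1/99225) = -151735/88426 + (1/11025 - √512261/33075) = -1672789949/974896650 - √512261/33075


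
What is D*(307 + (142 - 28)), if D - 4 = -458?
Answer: -191134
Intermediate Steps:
D = -454 (D = 4 - 458 = -454)
D*(307 + (142 - 28)) = -454*(307 + (142 - 28)) = -454*(307 + 114) = -454*421 = -191134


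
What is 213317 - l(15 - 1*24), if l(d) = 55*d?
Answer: 213812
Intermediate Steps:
213317 - l(15 - 1*24) = 213317 - 55*(15 - 1*24) = 213317 - 55*(15 - 24) = 213317 - 55*(-9) = 213317 - 1*(-495) = 213317 + 495 = 213812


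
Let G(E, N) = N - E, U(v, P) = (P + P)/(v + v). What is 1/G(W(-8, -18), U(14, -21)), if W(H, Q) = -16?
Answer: 2/29 ≈ 0.068966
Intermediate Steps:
U(v, P) = P/v (U(v, P) = (2*P)/((2*v)) = (2*P)*(1/(2*v)) = P/v)
1/G(W(-8, -18), U(14, -21)) = 1/(-21/14 - 1*(-16)) = 1/(-21*1/14 + 16) = 1/(-3/2 + 16) = 1/(29/2) = 2/29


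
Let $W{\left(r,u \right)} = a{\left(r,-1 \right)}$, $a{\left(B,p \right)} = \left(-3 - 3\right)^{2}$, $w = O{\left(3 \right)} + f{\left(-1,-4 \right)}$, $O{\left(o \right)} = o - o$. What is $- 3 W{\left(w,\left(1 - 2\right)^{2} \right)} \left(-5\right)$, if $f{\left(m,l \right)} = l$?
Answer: $540$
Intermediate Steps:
$O{\left(o \right)} = 0$
$w = -4$ ($w = 0 - 4 = -4$)
$a{\left(B,p \right)} = 36$ ($a{\left(B,p \right)} = \left(-6\right)^{2} = 36$)
$W{\left(r,u \right)} = 36$
$- 3 W{\left(w,\left(1 - 2\right)^{2} \right)} \left(-5\right) = \left(-3\right) 36 \left(-5\right) = \left(-108\right) \left(-5\right) = 540$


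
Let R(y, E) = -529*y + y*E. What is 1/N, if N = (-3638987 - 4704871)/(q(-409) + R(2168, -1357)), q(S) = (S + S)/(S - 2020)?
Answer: 1655301829/3377871847 ≈ 0.49004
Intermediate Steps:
q(S) = 2*S/(-2020 + S) (q(S) = (2*S)/(-2020 + S) = 2*S/(-2020 + S))
R(y, E) = -529*y + E*y
N = 3377871847/1655301829 (N = (-3638987 - 4704871)/(2*(-409)/(-2020 - 409) + 2168*(-529 - 1357)) = -8343858/(2*(-409)/(-2429) + 2168*(-1886)) = -8343858/(2*(-409)*(-1/2429) - 4088848) = -8343858/(818/2429 - 4088848) = -8343858/(-9931810974/2429) = -8343858*(-2429/9931810974) = 3377871847/1655301829 ≈ 2.0406)
1/N = 1/(3377871847/1655301829) = 1655301829/3377871847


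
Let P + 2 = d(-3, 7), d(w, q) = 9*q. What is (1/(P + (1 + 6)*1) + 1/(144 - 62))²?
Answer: 5625/7772944 ≈ 0.00072366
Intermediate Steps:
P = 61 (P = -2 + 9*7 = -2 + 63 = 61)
(1/(P + (1 + 6)*1) + 1/(144 - 62))² = (1/(61 + (1 + 6)*1) + 1/(144 - 62))² = (1/(61 + 7*1) + 1/82)² = (1/(61 + 7) + 1/82)² = (1/68 + 1/82)² = (75/2788)² = 5625/7772944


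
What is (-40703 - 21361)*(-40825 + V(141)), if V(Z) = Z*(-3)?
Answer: 2560015872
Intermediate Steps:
V(Z) = -3*Z
(-40703 - 21361)*(-40825 + V(141)) = (-40703 - 21361)*(-40825 - 3*141) = -62064*(-40825 - 423) = -62064*(-41248) = 2560015872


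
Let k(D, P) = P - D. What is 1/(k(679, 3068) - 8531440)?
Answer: -1/8529051 ≈ -1.1725e-7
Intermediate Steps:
1/(k(679, 3068) - 8531440) = 1/((3068 - 1*679) - 8531440) = 1/((3068 - 679) - 8531440) = 1/(2389 - 8531440) = 1/(-8529051) = -1/8529051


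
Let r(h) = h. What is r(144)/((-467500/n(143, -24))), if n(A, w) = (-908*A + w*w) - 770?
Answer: 4681368/116875 ≈ 40.055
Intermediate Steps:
n(A, w) = -770 + w² - 908*A (n(A, w) = (-908*A + w²) - 770 = (w² - 908*A) - 770 = -770 + w² - 908*A)
r(144)/((-467500/n(143, -24))) = 144/((-467500/(-770 + (-24)² - 908*143))) = 144/((-467500/(-770 + 576 - 129844))) = 144/((-467500/(-130038))) = 144/((-467500*(-1/130038))) = 144/(233750/65019) = 144*(65019/233750) = 4681368/116875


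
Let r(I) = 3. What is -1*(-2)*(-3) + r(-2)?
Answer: -3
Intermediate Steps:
-1*(-2)*(-3) + r(-2) = -1*(-2)*(-3) + 3 = 2*(-3) + 3 = -6 + 3 = -3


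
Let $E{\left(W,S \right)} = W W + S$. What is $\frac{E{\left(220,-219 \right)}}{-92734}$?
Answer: $- \frac{48181}{92734} \approx -0.51956$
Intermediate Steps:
$E{\left(W,S \right)} = S + W^{2}$ ($E{\left(W,S \right)} = W^{2} + S = S + W^{2}$)
$\frac{E{\left(220,-219 \right)}}{-92734} = \frac{-219 + 220^{2}}{-92734} = \left(-219 + 48400\right) \left(- \frac{1}{92734}\right) = 48181 \left(- \frac{1}{92734}\right) = - \frac{48181}{92734}$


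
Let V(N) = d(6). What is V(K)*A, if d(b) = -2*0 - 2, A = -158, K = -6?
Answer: 316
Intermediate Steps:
d(b) = -2 (d(b) = 0 - 2 = -2)
V(N) = -2
V(K)*A = -2*(-158) = 316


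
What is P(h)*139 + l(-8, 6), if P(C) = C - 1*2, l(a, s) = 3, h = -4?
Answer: -831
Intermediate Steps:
P(C) = -2 + C (P(C) = C - 2 = -2 + C)
P(h)*139 + l(-8, 6) = (-2 - 4)*139 + 3 = -6*139 + 3 = -834 + 3 = -831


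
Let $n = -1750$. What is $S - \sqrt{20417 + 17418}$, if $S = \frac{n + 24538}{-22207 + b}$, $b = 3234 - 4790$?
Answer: $- \frac{7596}{7921} - \sqrt{37835} \approx -195.47$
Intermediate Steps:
$b = -1556$
$S = - \frac{7596}{7921}$ ($S = \frac{-1750 + 24538}{-22207 - 1556} = \frac{22788}{-23763} = 22788 \left(- \frac{1}{23763}\right) = - \frac{7596}{7921} \approx -0.95897$)
$S - \sqrt{20417 + 17418} = - \frac{7596}{7921} - \sqrt{20417 + 17418} = - \frac{7596}{7921} - \sqrt{37835}$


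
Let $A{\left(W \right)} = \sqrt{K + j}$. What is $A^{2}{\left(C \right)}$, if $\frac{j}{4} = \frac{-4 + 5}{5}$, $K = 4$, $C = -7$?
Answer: $\frac{24}{5} \approx 4.8$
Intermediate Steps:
$j = \frac{4}{5}$ ($j = 4 \frac{-4 + 5}{5} = 4 \cdot 1 \cdot \frac{1}{5} = 4 \cdot \frac{1}{5} = \frac{4}{5} \approx 0.8$)
$A{\left(W \right)} = \frac{2 \sqrt{30}}{5}$ ($A{\left(W \right)} = \sqrt{4 + \frac{4}{5}} = \sqrt{\frac{24}{5}} = \frac{2 \sqrt{30}}{5}$)
$A^{2}{\left(C \right)} = \left(\frac{2 \sqrt{30}}{5}\right)^{2} = \frac{24}{5}$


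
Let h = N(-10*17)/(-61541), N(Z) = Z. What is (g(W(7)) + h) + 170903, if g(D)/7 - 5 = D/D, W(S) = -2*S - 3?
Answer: 10520126415/61541 ≈ 1.7095e+5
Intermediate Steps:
W(S) = -3 - 2*S
g(D) = 42 (g(D) = 35 + 7*(D/D) = 35 + 7*1 = 35 + 7 = 42)
h = 170/61541 (h = -10*17/(-61541) = -170*(-1/61541) = 170/61541 ≈ 0.0027624)
(g(W(7)) + h) + 170903 = (42 + 170/61541) + 170903 = 2584892/61541 + 170903 = 10520126415/61541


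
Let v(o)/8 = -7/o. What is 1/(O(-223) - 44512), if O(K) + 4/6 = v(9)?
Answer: -9/400670 ≈ -2.2462e-5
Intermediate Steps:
v(o) = -56/o (v(o) = 8*(-7/o) = -56/o)
O(K) = -62/9 (O(K) = -⅔ - 56/9 = -62/9)
1/(O(-223) - 44512) = 1/(-62/9 - 44512) = 1/(-400670/9) = -9/400670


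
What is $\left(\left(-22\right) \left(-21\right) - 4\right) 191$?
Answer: $87478$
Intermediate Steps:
$\left(\left(-22\right) \left(-21\right) - 4\right) 191 = \left(462 - 4\right) 191 = 458 \cdot 191 = 87478$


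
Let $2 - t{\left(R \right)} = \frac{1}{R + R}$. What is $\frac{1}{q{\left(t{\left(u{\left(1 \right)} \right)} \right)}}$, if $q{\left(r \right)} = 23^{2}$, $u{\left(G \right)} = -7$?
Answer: $\frac{1}{529} \approx 0.0018904$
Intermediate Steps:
$t{\left(R \right)} = 2 - \frac{1}{2 R}$ ($t{\left(R \right)} = 2 - \frac{1}{R + R} = 2 - \frac{1}{2 R}$)
$q{\left(r \right)} = 529$
$\frac{1}{q{\left(t{\left(u{\left(1 \right)} \right)} \right)}} = \frac{1}{529}$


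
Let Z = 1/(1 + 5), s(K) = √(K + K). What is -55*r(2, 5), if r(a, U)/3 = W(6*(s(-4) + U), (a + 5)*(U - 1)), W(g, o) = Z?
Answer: -55/2 ≈ -27.500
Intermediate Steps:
s(K) = √2*√K (s(K) = √(2*K) = √2*√K)
Z = ⅙ (Z = 1/6 = ⅙ ≈ 0.16667)
W(g, o) = ⅙
r(a, U) = ½ (r(a, U) = 3*(⅙) = ½)
-55*r(2, 5) = -55*½ = -55/2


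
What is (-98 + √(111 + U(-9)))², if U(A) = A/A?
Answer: 9716 - 784*√7 ≈ 7641.7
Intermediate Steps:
U(A) = 1
(-98 + √(111 + U(-9)))² = (-98 + √(111 + 1))² = (-98 + √112)² = (-98 + 4*√7)²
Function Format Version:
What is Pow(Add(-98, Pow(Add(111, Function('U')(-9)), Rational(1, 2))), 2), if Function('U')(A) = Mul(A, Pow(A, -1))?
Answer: Add(9716, Mul(-784, Pow(7, Rational(1, 2)))) ≈ 7641.7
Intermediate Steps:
Function('U')(A) = 1
Pow(Add(-98, Pow(Add(111, Function('U')(-9)), Rational(1, 2))), 2) = Pow(Add(-98, Pow(Add(111, 1), Rational(1, 2))), 2) = Pow(Add(-98, Pow(112, Rational(1, 2))), 2) = Pow(Add(-98, Mul(4, Pow(7, Rational(1, 2)))), 2)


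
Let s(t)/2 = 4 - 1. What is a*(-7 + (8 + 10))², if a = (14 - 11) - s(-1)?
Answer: -363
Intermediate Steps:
s(t) = 6 (s(t) = 2*(4 - 1) = 2*3 = 6)
a = -3 (a = (14 - 11) - 1*6 = 3 - 6 = -3)
a*(-7 + (8 + 10))² = -3*(-7 + (8 + 10))² = -3*(-7 + 18)² = -3*11² = -3*121 = -363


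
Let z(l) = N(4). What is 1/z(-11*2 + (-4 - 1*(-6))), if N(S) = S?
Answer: ¼ ≈ 0.25000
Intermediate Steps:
z(l) = 4
1/z(-11*2 + (-4 - 1*(-6))) = 1/4 = ¼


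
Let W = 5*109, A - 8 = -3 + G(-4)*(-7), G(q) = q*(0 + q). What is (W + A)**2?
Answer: 191844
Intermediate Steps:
G(q) = q**2 (G(q) = q*q = q**2)
A = -107 (A = 8 + (-3 + (-4)**2*(-7)) = 8 + (-3 + 16*(-7)) = 8 + (-3 - 112) = 8 - 115 = -107)
W = 545
(W + A)**2 = (545 - 107)**2 = 438**2 = 191844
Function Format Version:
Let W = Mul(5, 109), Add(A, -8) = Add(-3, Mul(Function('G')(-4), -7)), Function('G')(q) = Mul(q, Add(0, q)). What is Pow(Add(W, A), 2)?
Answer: 191844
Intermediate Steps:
Function('G')(q) = Pow(q, 2) (Function('G')(q) = Mul(q, q) = Pow(q, 2))
A = -107 (A = Add(8, Add(-3, Mul(Pow(-4, 2), -7))) = Add(8, Add(-3, Mul(16, -7))) = Add(8, Add(-3, -112)) = Add(8, -115) = -107)
W = 545
Pow(Add(W, A), 2) = Pow(Add(545, -107), 2) = Pow(438, 2) = 191844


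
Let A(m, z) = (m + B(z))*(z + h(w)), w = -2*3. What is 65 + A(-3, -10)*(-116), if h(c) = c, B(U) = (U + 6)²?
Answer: 24193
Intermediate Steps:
B(U) = (6 + U)²
w = -6
A(m, z) = (-6 + z)*(m + (6 + z)²) (A(m, z) = (m + (6 + z)²)*(z - 6) = (m + (6 + z)²)*(-6 + z) = (-6 + z)*(m + (6 + z)²))
65 + A(-3, -10)*(-116) = 65 + (-6*(-3) - 6*(6 - 10)² - 3*(-10) - 10*(6 - 10)²)*(-116) = 65 + (18 - 6*(-4)² + 30 - 10*(-4)²)*(-116) = 65 + (18 - 6*16 + 30 - 10*16)*(-116) = 65 + (18 - 96 + 30 - 160)*(-116) = 65 - 208*(-116) = 65 + 24128 = 24193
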